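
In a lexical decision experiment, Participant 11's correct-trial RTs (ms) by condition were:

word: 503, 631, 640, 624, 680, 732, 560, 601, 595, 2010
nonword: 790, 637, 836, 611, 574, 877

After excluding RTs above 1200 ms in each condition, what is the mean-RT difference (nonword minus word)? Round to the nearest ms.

word: exclude 2010
M(word) = 5566/9 = 618.444
M(nonword) = 4325/6 = 720.833
Difference = 720.833 − 618.444 = 102.389 ms

102 ms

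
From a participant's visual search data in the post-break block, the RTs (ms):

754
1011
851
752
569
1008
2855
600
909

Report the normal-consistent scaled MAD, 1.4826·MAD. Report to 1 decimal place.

Sorted: 569, 600, 752, 754, 851, 909, 1008, 1011, 2855 → median = 851
|x − 851| sorted: 0, 58, 97, 99, 157, 160, 251, 282, 2004 → MAD = 157
Robust SD ≈ 1.4826 × 157 = 232.768

232.8 ms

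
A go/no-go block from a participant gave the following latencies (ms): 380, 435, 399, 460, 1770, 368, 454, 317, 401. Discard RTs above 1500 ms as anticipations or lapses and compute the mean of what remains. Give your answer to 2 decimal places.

Excluded: 1770
Retained (n=8): Σ = 3214
Mean = 3214/8 = 401.7500

401.75 ms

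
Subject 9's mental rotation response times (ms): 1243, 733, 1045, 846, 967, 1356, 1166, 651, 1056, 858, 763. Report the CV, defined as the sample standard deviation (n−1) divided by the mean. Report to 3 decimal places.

n = 11, Σ = 10684, M = 971.2727
Σ(x−M)² = 503652.182; s = √(503652.182/10) = 224.4220
CV = 224.4220 / 971.2727 = 0.23106

0.231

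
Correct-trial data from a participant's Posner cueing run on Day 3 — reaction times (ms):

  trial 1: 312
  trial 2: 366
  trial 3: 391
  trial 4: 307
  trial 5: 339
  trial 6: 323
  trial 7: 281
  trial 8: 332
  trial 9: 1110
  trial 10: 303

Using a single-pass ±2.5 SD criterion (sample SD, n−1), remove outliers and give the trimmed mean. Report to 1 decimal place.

n = 10, ΣRT = 4064, M = 406.400
Σ(x−M)² = 559164.40; s = √(559164.40/9) = 249.258
Cutoffs: 406.400 ± 2.5·249.258 → [-216.7, 1029.5]
Outside: 1110 → excluded.
Retained (n=9): Σ = 2954, mean = 2954/9 = 328.222

328.2 ms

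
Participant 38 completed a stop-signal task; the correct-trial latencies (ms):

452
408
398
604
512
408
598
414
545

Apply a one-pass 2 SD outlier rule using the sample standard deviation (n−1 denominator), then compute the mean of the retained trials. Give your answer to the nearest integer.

n = 9, ΣRT = 4339, M = 482.111
Σ(x−M)² = 56740.89; s = √(56740.89/8) = 84.218
Cutoffs: 482.111 ± 2·84.218 → [313.7, 650.5]
No RTs fall outside the cutoffs; all 9 retained. Mean = 4339/9 = 482.111

482 ms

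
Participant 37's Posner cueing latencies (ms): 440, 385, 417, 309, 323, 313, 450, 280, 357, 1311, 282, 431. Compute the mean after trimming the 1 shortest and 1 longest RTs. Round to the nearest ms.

Sorted: 280, 282, 309, 313, 323, 357, 385, 417, 431, 440, 450, 1311
Drop lowest 1 (280) and highest 1 (1311)
Remaining (n=10): Σ = 3707, mean = 3707/10 = 370.700

371 ms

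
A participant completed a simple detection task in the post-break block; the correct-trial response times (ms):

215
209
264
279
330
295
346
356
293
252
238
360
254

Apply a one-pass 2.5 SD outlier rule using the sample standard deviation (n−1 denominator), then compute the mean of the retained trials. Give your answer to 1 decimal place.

283.9 ms

n = 13, ΣRT = 3691, M = 283.923
Σ(x−M)² = 31972.92; s = √(31972.92/12) = 51.618
Cutoffs: 283.923 ± 2.5·51.618 → [154.9, 413.0]
No RTs fall outside the cutoffs; all 13 retained. Mean = 3691/13 = 283.923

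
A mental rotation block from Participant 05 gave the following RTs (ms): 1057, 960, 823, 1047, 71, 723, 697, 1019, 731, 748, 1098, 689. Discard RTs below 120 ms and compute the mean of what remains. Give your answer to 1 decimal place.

872.0 ms

Excluded: 71
Retained (n=11): Σ = 9592
Mean = 9592/11 = 872.0000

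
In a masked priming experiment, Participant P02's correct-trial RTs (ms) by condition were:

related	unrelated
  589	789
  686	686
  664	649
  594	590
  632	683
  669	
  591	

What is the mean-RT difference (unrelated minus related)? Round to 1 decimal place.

47.3 ms

M(related) = 4425/7 = 632.143
M(unrelated) = 3397/5 = 679.400
Difference = 679.400 − 632.143 = 47.257 ms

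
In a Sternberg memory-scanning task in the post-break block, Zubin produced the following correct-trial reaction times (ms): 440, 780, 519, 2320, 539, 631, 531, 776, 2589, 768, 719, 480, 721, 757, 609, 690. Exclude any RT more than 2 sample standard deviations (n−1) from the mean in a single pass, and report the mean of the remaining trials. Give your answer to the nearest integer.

640 ms

n = 16, ΣRT = 13869, M = 866.812
Σ(x−M)² = 5984734.44; s = √(5984734.44/15) = 631.650
Cutoffs: 866.812 ± 2·631.650 → [-396.5, 2130.1]
Outside: 2320, 2589 → excluded.
Retained (n=14): Σ = 8960, mean = 8960/14 = 640.000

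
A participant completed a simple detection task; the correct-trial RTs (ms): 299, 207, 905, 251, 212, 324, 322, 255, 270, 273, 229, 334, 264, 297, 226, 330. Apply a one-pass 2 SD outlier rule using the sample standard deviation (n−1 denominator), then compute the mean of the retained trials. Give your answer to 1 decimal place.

n = 16, ΣRT = 4998, M = 312.375
Σ(x−M)² = 400961.75; s = √(400961.75/15) = 163.496
Cutoffs: 312.375 ± 2·163.496 → [-14.6, 639.4]
Outside: 905 → excluded.
Retained (n=15): Σ = 4093, mean = 4093/15 = 272.867

272.9 ms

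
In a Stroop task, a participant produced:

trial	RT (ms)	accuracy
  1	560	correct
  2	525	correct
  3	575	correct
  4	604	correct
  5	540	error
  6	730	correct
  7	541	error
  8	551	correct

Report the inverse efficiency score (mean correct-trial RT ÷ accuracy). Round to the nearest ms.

Correct trials (n=6): 560, 525, 575, 604, 730, 551
Mean correct RT = 3545/6 = 590.8333 ms
Proportion correct = 6/8
IES = 590.8333 / (6/8) = 787.778 ms

788 ms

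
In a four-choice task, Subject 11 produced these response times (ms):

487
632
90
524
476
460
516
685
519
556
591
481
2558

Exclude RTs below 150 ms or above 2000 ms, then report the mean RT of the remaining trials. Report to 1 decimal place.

538.8 ms

Excluded: 90, 2558
Retained (n=11): Σ = 5927
Mean = 5927/11 = 538.8182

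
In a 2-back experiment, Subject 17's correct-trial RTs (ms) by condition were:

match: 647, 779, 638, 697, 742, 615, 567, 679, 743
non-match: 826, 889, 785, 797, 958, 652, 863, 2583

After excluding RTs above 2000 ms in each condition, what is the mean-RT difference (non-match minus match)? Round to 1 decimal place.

non-match: exclude 2583
M(match) = 6107/9 = 678.556
M(non-match) = 5770/7 = 824.286
Difference = 824.286 − 678.556 = 145.730 ms

145.7 ms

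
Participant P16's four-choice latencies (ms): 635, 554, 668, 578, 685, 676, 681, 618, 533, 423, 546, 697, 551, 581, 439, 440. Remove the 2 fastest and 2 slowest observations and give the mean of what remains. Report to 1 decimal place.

Sorted: 423, 439, 440, 533, 546, 551, 554, 578, 581, 618, 635, 668, 676, 681, 685, 697
Drop lowest 2 (423, 439) and highest 2 (685, 697)
Remaining (n=12): Σ = 7061, mean = 7061/12 = 588.417

588.4 ms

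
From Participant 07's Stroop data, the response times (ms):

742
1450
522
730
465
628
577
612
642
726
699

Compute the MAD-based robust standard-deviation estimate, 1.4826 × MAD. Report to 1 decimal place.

124.5 ms

Sorted: 465, 522, 577, 612, 628, 642, 699, 726, 730, 742, 1450 → median = 642
|x − 642| sorted: 0, 14, 30, 57, 65, 84, 88, 100, 120, 177, 808 → MAD = 84
Robust SD ≈ 1.4826 × 84 = 124.538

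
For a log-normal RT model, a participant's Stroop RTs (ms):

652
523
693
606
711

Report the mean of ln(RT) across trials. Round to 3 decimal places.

ln(RT): 6.4800, 6.2596, 6.5410, 6.4069, 6.5667
Σ ln(RT) = 32.2542
Mean = 32.2542/5 = 6.45084

6.451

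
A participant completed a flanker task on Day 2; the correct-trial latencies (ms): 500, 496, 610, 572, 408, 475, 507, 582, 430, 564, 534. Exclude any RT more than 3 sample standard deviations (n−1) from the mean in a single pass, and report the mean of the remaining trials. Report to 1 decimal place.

n = 11, ΣRT = 5678, M = 516.182
Σ(x−M)² = 40433.64; s = √(40433.64/10) = 63.587
Cutoffs: 516.182 ± 3·63.587 → [325.4, 706.9]
No RTs fall outside the cutoffs; all 11 retained. Mean = 5678/11 = 516.182

516.2 ms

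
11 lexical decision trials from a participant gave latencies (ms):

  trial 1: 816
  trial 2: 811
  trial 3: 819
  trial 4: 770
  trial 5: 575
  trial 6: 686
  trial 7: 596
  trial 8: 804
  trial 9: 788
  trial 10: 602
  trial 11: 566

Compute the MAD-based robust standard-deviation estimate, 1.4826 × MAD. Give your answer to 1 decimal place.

Sorted: 566, 575, 596, 602, 686, 770, 788, 804, 811, 816, 819 → median = 770
|x − 770| sorted: 0, 18, 34, 41, 46, 49, 84, 168, 174, 195, 204 → MAD = 49
Robust SD ≈ 1.4826 × 49 = 72.647

72.6 ms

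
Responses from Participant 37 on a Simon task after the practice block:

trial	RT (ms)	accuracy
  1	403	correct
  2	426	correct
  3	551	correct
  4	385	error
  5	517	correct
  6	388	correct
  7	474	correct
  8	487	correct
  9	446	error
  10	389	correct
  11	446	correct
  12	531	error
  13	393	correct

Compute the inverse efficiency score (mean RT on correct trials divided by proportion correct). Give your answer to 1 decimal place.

Correct trials (n=10): 403, 426, 551, 517, 388, 474, 487, 389, 446, 393
Mean correct RT = 4474/10 = 447.4000 ms
Proportion correct = 10/13
IES = 447.4000 / (10/13) = 581.620 ms

581.6 ms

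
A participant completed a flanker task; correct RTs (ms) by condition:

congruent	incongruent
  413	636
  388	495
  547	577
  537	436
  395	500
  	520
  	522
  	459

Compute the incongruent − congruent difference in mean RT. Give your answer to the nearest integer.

M(congruent) = 2280/5 = 456.000
M(incongruent) = 4145/8 = 518.125
Difference = 518.125 − 456.000 = 62.125 ms

62 ms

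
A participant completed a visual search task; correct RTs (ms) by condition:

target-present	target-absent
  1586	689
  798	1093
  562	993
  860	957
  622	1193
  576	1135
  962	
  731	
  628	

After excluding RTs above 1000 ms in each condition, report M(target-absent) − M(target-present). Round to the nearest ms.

target-present: exclude 1586
target-absent: exclude 1093, 1193, 1135
M(target-present) = 5739/8 = 717.375
M(target-absent) = 2639/3 = 879.667
Difference = 879.667 − 717.375 = 162.292 ms

162 ms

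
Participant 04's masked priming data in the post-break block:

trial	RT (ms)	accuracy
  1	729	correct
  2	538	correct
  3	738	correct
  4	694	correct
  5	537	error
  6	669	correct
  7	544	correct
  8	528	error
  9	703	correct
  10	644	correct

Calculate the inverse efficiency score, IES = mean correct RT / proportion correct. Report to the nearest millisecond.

Correct trials (n=8): 729, 538, 738, 694, 669, 544, 703, 644
Mean correct RT = 5259/8 = 657.3750 ms
Proportion correct = 8/10
IES = 657.3750 / (8/10) = 821.719 ms

822 ms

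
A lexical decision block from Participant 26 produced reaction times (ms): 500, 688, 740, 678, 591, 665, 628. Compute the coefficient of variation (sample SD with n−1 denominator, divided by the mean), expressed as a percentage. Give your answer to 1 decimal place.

12.2%

n = 7, Σ = 4490, M = 641.4286
Σ(x−M)² = 36503.714; s = √(36503.714/6) = 77.9997
CV = 77.9997 / 641.4286 = 0.12160 = 12.160%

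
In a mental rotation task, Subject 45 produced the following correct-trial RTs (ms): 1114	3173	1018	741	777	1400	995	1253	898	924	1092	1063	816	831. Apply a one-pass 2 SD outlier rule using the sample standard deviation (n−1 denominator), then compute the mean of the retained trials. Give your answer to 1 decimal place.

994.0 ms

n = 14, ΣRT = 16095, M = 1149.643
Σ(x−M)² = 4853621.21; s = √(4853621.21/13) = 611.028
Cutoffs: 1149.643 ± 2·611.028 → [-72.4, 2371.7]
Outside: 3173 → excluded.
Retained (n=13): Σ = 12922, mean = 12922/13 = 994.000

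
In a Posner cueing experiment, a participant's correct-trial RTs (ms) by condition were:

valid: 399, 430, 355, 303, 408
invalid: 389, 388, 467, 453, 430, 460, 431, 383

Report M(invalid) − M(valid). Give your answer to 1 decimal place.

M(valid) = 1895/5 = 379.000
M(invalid) = 3401/8 = 425.125
Difference = 425.125 − 379.000 = 46.125 ms

46.1 ms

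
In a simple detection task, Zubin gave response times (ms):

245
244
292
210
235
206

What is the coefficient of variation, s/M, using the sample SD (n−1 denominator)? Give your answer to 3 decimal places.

n = 6, Σ = 1432, M = 238.6667
Σ(x−M)² = 4815.333; s = √(4815.333/5) = 31.0333
CV = 31.0333 / 238.6667 = 0.13003

0.130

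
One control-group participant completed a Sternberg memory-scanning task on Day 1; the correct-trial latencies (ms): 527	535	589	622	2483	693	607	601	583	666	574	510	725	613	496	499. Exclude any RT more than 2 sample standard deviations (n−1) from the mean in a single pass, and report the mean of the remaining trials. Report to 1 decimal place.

589.3 ms

n = 16, ΣRT = 11323, M = 707.688
Σ(x−M)² = 3429233.44; s = √(3429233.44/15) = 478.138
Cutoffs: 707.688 ± 2·478.138 → [-248.6, 1664.0]
Outside: 2483 → excluded.
Retained (n=15): Σ = 8840, mean = 8840/15 = 589.333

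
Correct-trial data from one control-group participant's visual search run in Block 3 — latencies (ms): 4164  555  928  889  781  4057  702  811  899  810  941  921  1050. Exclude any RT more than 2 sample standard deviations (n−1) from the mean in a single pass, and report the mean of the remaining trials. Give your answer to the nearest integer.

844 ms

n = 13, ΣRT = 17508, M = 1346.769
Σ(x−M)² = 18239448.31; s = √(18239448.31/12) = 1232.864
Cutoffs: 1346.769 ± 2·1232.864 → [-1119.0, 3812.5]
Outside: 4057, 4164 → excluded.
Retained (n=11): Σ = 9287, mean = 9287/11 = 844.273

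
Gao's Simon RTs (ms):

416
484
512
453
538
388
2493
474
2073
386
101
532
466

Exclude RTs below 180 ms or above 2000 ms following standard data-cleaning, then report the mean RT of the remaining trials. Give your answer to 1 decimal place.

464.9 ms

Excluded: 101, 2073, 2493
Retained (n=10): Σ = 4649
Mean = 4649/10 = 464.9000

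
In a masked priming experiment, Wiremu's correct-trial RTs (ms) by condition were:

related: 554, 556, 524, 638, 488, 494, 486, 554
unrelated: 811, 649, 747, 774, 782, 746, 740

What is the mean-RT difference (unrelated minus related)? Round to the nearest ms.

M(related) = 4294/8 = 536.750
M(unrelated) = 5249/7 = 749.857
Difference = 749.857 − 536.750 = 213.107 ms

213 ms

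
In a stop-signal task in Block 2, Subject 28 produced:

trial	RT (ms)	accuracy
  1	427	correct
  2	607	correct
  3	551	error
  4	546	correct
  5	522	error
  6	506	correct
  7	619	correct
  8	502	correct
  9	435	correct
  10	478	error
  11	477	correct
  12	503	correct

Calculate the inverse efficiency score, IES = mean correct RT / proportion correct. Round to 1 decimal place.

Correct trials (n=9): 427, 607, 546, 506, 619, 502, 435, 477, 503
Mean correct RT = 4622/9 = 513.5556 ms
Proportion correct = 9/12
IES = 513.5556 / (9/12) = 684.741 ms

684.7 ms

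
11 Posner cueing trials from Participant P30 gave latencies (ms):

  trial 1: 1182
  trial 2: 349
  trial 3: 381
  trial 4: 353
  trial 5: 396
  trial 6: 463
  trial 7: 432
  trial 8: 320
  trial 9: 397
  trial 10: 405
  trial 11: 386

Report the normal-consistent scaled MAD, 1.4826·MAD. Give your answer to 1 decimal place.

Sorted: 320, 349, 353, 381, 386, 396, 397, 405, 432, 463, 1182 → median = 396
|x − 396| sorted: 0, 1, 9, 10, 15, 36, 43, 47, 67, 76, 786 → MAD = 36
Robust SD ≈ 1.4826 × 36 = 53.374

53.4 ms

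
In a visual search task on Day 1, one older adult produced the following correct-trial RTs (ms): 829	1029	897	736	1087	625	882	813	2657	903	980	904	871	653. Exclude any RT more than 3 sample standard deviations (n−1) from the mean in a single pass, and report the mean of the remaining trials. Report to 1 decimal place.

n = 14, ΣRT = 13866, M = 990.429
Σ(x−M)² = 3207915.43; s = √(3207915.43/13) = 496.752
Cutoffs: 990.429 ± 3·496.752 → [-499.8, 2480.7]
Outside: 2657 → excluded.
Retained (n=13): Σ = 11209, mean = 11209/13 = 862.231

862.2 ms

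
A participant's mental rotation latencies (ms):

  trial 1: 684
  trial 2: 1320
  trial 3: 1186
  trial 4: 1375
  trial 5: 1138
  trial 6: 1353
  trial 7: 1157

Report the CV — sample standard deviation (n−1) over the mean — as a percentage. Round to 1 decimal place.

20.2%

n = 7, Σ = 8213, M = 1173.2857
Σ(x−M)² = 335583.429; s = √(335583.429/6) = 236.4965
CV = 236.4965 / 1173.2857 = 0.20157 = 20.157%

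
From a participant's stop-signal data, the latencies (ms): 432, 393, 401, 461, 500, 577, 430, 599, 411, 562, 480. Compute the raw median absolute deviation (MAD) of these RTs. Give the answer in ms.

50 ms

Sorted: 393, 401, 411, 430, 432, 461, 480, 500, 562, 577, 599 → median = 461
|x − 461|: 29, 68, 60, 0, 39, 116, 31, 138, 50, 101, 19
Sorted deviations: 0, 19, 29, 31, 39, 50, 60, 68, 101, 116, 138 → MAD = 50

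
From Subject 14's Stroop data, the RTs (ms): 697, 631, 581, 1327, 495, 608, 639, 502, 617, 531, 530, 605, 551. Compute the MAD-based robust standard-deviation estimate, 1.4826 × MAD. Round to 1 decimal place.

80.1 ms

Sorted: 495, 502, 530, 531, 551, 581, 605, 608, 617, 631, 639, 697, 1327 → median = 605
|x − 605| sorted: 0, 3, 12, 24, 26, 34, 54, 74, 75, 92, 103, 110, 722 → MAD = 54
Robust SD ≈ 1.4826 × 54 = 80.060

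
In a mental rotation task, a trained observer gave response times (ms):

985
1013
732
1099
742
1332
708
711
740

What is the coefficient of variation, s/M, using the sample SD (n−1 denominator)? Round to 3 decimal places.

n = 9, Σ = 8062, M = 895.7778
Σ(x−M)² = 397431.556; s = √(397431.556/8) = 222.8877
CV = 222.8877 / 895.7778 = 0.24882

0.249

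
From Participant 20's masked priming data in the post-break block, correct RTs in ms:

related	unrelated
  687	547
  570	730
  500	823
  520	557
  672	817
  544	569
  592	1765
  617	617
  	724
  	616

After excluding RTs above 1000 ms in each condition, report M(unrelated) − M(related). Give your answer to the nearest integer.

79 ms

unrelated: exclude 1765
M(related) = 4702/8 = 587.750
M(unrelated) = 6000/9 = 666.667
Difference = 666.667 − 587.750 = 78.917 ms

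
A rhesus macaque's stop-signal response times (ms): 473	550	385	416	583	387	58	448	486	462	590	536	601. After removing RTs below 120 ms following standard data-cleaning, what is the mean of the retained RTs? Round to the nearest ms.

Excluded: 58
Retained (n=12): Σ = 5917
Mean = 5917/12 = 493.0833

493 ms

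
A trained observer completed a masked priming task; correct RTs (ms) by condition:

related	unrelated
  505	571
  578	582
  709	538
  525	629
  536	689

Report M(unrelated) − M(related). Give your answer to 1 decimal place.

M(related) = 2853/5 = 570.600
M(unrelated) = 3009/5 = 601.800
Difference = 601.800 − 570.600 = 31.200 ms

31.2 ms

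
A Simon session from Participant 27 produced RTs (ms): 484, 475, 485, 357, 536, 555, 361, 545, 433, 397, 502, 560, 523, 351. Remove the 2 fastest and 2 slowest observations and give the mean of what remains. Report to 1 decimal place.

474.1 ms

Sorted: 351, 357, 361, 397, 433, 475, 484, 485, 502, 523, 536, 545, 555, 560
Drop lowest 2 (351, 357) and highest 2 (555, 560)
Remaining (n=10): Σ = 4741, mean = 4741/10 = 474.100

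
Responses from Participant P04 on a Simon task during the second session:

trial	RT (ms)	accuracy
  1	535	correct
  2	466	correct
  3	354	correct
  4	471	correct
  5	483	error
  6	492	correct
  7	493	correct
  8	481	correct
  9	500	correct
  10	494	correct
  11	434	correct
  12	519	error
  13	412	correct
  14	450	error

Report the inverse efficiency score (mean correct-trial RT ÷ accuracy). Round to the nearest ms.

594 ms

Correct trials (n=11): 535, 466, 354, 471, 492, 493, 481, 500, 494, 434, 412
Mean correct RT = 5132/11 = 466.5455 ms
Proportion correct = 11/14
IES = 466.5455 / (11/14) = 593.785 ms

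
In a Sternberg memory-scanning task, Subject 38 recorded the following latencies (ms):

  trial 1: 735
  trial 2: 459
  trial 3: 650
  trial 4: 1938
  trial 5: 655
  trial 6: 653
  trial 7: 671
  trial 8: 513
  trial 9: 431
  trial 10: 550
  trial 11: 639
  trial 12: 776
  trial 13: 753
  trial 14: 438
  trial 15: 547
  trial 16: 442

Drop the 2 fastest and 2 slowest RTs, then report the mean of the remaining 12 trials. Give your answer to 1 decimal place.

605.6 ms

Sorted: 431, 438, 442, 459, 513, 547, 550, 639, 650, 653, 655, 671, 735, 753, 776, 1938
Drop lowest 2 (431, 438) and highest 2 (776, 1938)
Remaining (n=12): Σ = 7267, mean = 7267/12 = 605.583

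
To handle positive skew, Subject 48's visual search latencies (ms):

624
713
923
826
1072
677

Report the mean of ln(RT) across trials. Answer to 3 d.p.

6.674

ln(RT): 6.4362, 6.5695, 6.8276, 6.7166, 6.9773, 6.5177
Σ ln(RT) = 40.0448
Mean = 40.0448/6 = 6.67413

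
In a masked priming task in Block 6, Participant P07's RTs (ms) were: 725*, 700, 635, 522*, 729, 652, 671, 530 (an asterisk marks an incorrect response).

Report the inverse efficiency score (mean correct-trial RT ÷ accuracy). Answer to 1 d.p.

870.4 ms

Correct trials (n=6): 700, 635, 729, 652, 671, 530
Mean correct RT = 3917/6 = 652.8333 ms
Proportion correct = 6/8
IES = 652.8333 / (6/8) = 870.444 ms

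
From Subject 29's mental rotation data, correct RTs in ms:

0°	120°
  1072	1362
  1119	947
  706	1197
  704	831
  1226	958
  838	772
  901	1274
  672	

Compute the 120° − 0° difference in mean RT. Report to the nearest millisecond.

M(0°) = 7238/8 = 904.750
M(120°) = 7341/7 = 1048.714
Difference = 1048.714 − 904.750 = 143.964 ms

144 ms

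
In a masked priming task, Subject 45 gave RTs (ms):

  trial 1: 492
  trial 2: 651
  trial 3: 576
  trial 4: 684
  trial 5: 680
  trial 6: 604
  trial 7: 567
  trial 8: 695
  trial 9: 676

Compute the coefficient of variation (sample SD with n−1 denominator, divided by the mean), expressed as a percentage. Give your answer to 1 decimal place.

n = 9, Σ = 5625, M = 625.0000
Σ(x−M)² = 38578.000; s = √(38578.000/8) = 69.4424
CV = 69.4424 / 625.0000 = 0.11111 = 11.111%

11.1%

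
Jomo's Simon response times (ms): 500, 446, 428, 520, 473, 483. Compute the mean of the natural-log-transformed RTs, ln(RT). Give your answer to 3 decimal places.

6.161

ln(RT): 6.2146, 6.1003, 6.0591, 6.2538, 6.1591, 6.1800
Σ ln(RT) = 36.9670
Mean = 36.9670/6 = 6.16117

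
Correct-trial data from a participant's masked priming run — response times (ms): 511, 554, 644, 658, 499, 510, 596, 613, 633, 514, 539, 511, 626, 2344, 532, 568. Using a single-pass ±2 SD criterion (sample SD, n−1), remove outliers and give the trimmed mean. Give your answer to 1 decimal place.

n = 16, ΣRT = 10852, M = 678.250
Σ(x−M)² = 3003841.00; s = √(3003841.00/15) = 447.500
Cutoffs: 678.250 ± 2·447.500 → [-216.7, 1573.2]
Outside: 2344 → excluded.
Retained (n=15): Σ = 8508, mean = 8508/15 = 567.200

567.2 ms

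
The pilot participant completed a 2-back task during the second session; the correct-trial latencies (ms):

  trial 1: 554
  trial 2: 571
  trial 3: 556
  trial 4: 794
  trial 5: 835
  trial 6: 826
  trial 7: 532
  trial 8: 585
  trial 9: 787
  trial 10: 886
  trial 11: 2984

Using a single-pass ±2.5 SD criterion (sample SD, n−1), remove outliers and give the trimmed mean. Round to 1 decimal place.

692.6 ms

n = 11, ΣRT = 9910, M = 900.909
Σ(x−M)² = 4957890.91; s = √(4957890.91/10) = 704.123
Cutoffs: 900.909 ± 2.5·704.123 → [-859.4, 2661.2]
Outside: 2984 → excluded.
Retained (n=10): Σ = 6926, mean = 6926/10 = 692.600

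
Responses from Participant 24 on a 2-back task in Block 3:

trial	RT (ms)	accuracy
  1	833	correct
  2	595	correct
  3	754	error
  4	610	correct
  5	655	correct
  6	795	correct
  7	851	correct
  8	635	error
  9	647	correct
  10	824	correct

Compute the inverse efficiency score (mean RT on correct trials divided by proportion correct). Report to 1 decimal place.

907.8 ms

Correct trials (n=8): 833, 595, 610, 655, 795, 851, 647, 824
Mean correct RT = 5810/8 = 726.2500 ms
Proportion correct = 8/10
IES = 726.2500 / (8/10) = 907.812 ms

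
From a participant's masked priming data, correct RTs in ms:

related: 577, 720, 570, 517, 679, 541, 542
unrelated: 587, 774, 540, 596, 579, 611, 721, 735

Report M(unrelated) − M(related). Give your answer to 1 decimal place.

50.6 ms

M(related) = 4146/7 = 592.286
M(unrelated) = 5143/8 = 642.875
Difference = 642.875 − 592.286 = 50.589 ms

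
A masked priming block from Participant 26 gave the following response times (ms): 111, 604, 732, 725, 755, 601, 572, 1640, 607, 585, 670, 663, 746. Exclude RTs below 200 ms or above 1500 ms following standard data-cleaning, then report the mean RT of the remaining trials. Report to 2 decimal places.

Excluded: 111, 1640
Retained (n=11): Σ = 7260
Mean = 7260/11 = 660.0000

660.00 ms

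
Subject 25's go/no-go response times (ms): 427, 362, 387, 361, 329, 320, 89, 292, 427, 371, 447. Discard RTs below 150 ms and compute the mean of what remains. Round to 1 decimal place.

Excluded: 89
Retained (n=10): Σ = 3723
Mean = 3723/10 = 372.3000

372.3 ms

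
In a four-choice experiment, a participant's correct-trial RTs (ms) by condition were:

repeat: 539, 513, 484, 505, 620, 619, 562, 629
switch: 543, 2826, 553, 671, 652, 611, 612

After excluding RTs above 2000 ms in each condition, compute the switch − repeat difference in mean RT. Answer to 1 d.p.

48.1 ms

switch: exclude 2826
M(repeat) = 4471/8 = 558.875
M(switch) = 3642/6 = 607.000
Difference = 607.000 − 558.875 = 48.125 ms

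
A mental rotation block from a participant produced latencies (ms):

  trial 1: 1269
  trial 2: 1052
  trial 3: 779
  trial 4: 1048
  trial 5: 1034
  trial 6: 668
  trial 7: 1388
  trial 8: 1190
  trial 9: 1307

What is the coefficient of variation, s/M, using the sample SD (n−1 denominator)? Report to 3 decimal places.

0.221

n = 9, Σ = 9735, M = 1081.6667
Σ(x−M)² = 458458.000; s = √(458458.000/8) = 239.3893
CV = 239.3893 / 1081.6667 = 0.22132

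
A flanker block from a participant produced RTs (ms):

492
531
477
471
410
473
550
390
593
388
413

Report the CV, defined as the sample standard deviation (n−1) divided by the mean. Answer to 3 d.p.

0.143

n = 11, Σ = 5188, M = 471.6364
Σ(x−M)² = 45736.545; s = √(45736.545/10) = 67.6288
CV = 67.6288 / 471.6364 = 0.14339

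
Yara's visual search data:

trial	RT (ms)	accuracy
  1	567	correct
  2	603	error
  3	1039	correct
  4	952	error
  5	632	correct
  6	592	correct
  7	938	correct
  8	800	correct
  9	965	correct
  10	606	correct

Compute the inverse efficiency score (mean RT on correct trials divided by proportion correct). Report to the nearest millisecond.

Correct trials (n=8): 567, 1039, 632, 592, 938, 800, 965, 606
Mean correct RT = 6139/8 = 767.3750 ms
Proportion correct = 8/10
IES = 767.3750 / (8/10) = 959.219 ms

959 ms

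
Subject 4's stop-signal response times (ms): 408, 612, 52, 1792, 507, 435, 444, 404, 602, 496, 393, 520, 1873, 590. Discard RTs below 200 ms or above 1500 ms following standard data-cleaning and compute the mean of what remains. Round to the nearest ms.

Excluded: 52, 1792, 1873
Retained (n=11): Σ = 5411
Mean = 5411/11 = 491.9091

492 ms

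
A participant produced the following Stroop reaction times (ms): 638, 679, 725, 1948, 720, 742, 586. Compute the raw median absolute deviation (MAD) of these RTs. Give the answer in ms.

Sorted: 586, 638, 679, 720, 725, 742, 1948 → median = 720
|x − 720|: 82, 41, 5, 1228, 0, 22, 134
Sorted deviations: 0, 5, 22, 41, 82, 134, 1228 → MAD = 41

41 ms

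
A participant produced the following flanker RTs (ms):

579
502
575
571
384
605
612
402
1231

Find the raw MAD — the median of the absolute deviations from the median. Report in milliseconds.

Sorted: 384, 402, 502, 571, 575, 579, 605, 612, 1231 → median = 575
|x − 575|: 4, 73, 0, 4, 191, 30, 37, 173, 656
Sorted deviations: 0, 4, 4, 30, 37, 73, 173, 191, 656 → MAD = 37

37 ms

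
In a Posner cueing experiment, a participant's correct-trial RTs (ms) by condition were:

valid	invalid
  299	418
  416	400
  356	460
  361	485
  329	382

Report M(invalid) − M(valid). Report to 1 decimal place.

M(valid) = 1761/5 = 352.200
M(invalid) = 2145/5 = 429.000
Difference = 429.000 − 352.200 = 76.800 ms

76.8 ms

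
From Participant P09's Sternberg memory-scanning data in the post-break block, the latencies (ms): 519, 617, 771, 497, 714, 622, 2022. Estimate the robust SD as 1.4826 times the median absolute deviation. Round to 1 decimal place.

Sorted: 497, 519, 617, 622, 714, 771, 2022 → median = 622
|x − 622| sorted: 0, 5, 92, 103, 125, 149, 1400 → MAD = 103
Robust SD ≈ 1.4826 × 103 = 152.708

152.7 ms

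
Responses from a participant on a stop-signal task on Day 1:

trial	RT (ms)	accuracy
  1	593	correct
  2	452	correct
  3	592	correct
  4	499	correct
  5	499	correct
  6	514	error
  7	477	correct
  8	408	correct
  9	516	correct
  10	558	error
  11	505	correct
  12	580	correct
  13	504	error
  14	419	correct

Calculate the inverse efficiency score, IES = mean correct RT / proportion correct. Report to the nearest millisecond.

Correct trials (n=11): 593, 452, 592, 499, 499, 477, 408, 516, 505, 580, 419
Mean correct RT = 5540/11 = 503.6364 ms
Proportion correct = 11/14
IES = 503.6364 / (11/14) = 640.992 ms

641 ms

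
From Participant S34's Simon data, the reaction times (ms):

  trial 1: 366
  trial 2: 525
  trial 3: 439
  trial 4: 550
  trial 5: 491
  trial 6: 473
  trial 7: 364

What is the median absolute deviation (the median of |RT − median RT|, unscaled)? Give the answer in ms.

52 ms

Sorted: 364, 366, 439, 473, 491, 525, 550 → median = 473
|x − 473|: 107, 52, 34, 77, 18, 0, 109
Sorted deviations: 0, 18, 34, 52, 77, 107, 109 → MAD = 52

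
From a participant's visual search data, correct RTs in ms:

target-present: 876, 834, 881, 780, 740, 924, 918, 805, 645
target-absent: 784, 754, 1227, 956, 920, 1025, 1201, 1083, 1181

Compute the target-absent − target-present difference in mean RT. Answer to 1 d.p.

M(target-present) = 7403/9 = 822.556
M(target-absent) = 9131/9 = 1014.556
Difference = 1014.556 − 822.556 = 192.000 ms

192.0 ms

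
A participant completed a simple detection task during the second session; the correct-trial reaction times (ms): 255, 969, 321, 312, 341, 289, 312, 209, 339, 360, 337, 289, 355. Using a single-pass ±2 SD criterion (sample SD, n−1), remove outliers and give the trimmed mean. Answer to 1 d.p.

n = 13, ΣRT = 4688, M = 360.615
Σ(x−M)² = 422269.08; s = √(422269.08/12) = 187.588
Cutoffs: 360.615 ± 2·187.588 → [-14.6, 735.8]
Outside: 969 → excluded.
Retained (n=12): Σ = 3719, mean = 3719/12 = 309.917

309.9 ms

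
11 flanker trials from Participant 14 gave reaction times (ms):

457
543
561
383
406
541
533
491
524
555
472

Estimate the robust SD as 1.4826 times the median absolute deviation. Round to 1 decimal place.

Sorted: 383, 406, 457, 472, 491, 524, 533, 541, 543, 555, 561 → median = 524
|x − 524| sorted: 0, 9, 17, 19, 31, 33, 37, 52, 67, 118, 141 → MAD = 33
Robust SD ≈ 1.4826 × 33 = 48.926

48.9 ms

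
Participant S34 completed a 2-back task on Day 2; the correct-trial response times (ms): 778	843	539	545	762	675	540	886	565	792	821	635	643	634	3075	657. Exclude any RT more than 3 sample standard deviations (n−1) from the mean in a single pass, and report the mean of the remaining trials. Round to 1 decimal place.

687.7 ms

n = 16, ΣRT = 13390, M = 836.875
Σ(x−M)² = 5537021.75; s = √(5537021.75/15) = 607.565
Cutoffs: 836.875 ± 3·607.565 → [-985.8, 2659.6]
Outside: 3075 → excluded.
Retained (n=15): Σ = 10315, mean = 10315/15 = 687.667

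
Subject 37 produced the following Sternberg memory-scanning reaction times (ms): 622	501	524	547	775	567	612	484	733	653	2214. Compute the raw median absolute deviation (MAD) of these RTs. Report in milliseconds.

Sorted: 484, 501, 524, 547, 567, 612, 622, 653, 733, 775, 2214 → median = 612
|x − 612|: 10, 111, 88, 65, 163, 45, 0, 128, 121, 41, 1602
Sorted deviations: 0, 10, 41, 45, 65, 88, 111, 121, 128, 163, 1602 → MAD = 88

88 ms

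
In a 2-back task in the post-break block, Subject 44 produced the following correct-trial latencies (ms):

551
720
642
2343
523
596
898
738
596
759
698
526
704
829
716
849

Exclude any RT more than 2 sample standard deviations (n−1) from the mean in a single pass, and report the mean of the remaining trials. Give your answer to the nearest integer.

n = 16, ΣRT = 12688, M = 793.000
Σ(x−M)² = 2753514.00; s = √(2753514.00/15) = 428.448
Cutoffs: 793.000 ± 2·428.448 → [-63.9, 1649.9]
Outside: 2343 → excluded.
Retained (n=15): Σ = 10345, mean = 10345/15 = 689.667

690 ms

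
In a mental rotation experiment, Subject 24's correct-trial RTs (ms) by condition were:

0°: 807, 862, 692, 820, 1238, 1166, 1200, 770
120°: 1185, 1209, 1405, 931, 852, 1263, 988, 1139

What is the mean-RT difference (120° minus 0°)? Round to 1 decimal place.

177.1 ms

M(0°) = 7555/8 = 944.375
M(120°) = 8972/8 = 1121.500
Difference = 1121.500 − 944.375 = 177.125 ms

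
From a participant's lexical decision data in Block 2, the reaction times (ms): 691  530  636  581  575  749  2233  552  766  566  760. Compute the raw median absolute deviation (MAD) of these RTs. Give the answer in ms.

Sorted: 530, 552, 566, 575, 581, 636, 691, 749, 760, 766, 2233 → median = 636
|x − 636|: 55, 106, 0, 55, 61, 113, 1597, 84, 130, 70, 124
Sorted deviations: 0, 55, 55, 61, 70, 84, 106, 113, 124, 130, 1597 → MAD = 84

84 ms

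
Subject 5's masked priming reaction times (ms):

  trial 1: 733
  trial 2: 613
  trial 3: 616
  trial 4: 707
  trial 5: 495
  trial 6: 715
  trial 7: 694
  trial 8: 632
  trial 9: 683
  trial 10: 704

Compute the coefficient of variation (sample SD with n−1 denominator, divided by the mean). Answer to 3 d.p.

0.109

n = 10, Σ = 6592, M = 659.2000
Σ(x−M)² = 46331.600; s = √(46331.600/9) = 71.7493
CV = 71.7493 / 659.2000 = 0.10884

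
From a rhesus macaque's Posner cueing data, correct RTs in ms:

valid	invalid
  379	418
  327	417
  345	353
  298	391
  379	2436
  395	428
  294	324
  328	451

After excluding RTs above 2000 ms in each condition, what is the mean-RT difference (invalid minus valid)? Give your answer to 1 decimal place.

54.3 ms

invalid: exclude 2436
M(valid) = 2745/8 = 343.125
M(invalid) = 2782/7 = 397.429
Difference = 397.429 − 343.125 = 54.304 ms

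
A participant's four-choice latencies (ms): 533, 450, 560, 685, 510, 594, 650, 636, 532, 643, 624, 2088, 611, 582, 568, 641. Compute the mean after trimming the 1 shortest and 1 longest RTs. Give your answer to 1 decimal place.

Sorted: 450, 510, 532, 533, 560, 568, 582, 594, 611, 624, 636, 641, 643, 650, 685, 2088
Drop lowest 1 (450) and highest 1 (2088)
Remaining (n=14): Σ = 8369, mean = 8369/14 = 597.786

597.8 ms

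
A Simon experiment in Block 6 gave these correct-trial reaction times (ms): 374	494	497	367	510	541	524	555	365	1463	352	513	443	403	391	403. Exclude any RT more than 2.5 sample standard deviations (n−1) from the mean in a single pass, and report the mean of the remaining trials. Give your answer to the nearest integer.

449 ms

n = 16, ΣRT = 8195, M = 512.188
Σ(x−M)² = 1038230.44; s = √(1038230.44/15) = 263.088
Cutoffs: 512.188 ± 2.5·263.088 → [-145.5, 1169.9]
Outside: 1463 → excluded.
Retained (n=15): Σ = 6732, mean = 6732/15 = 448.800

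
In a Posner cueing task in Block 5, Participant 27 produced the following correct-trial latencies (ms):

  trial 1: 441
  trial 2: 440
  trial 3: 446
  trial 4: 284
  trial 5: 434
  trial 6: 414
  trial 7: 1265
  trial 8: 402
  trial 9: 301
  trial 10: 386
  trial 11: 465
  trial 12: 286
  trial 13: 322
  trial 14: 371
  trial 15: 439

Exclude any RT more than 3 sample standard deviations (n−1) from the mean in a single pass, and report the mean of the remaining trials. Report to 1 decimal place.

387.9 ms

n = 15, ΣRT = 6696, M = 446.400
Σ(x−M)² = 771803.60; s = √(771803.60/14) = 234.795
Cutoffs: 446.400 ± 3·234.795 → [-258.0, 1150.8]
Outside: 1265 → excluded.
Retained (n=14): Σ = 5431, mean = 5431/14 = 387.929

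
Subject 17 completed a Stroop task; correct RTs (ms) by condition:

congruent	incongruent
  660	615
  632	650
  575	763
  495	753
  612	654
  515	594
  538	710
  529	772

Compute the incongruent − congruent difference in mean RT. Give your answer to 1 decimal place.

119.4 ms

M(congruent) = 4556/8 = 569.500
M(incongruent) = 5511/8 = 688.875
Difference = 688.875 − 569.500 = 119.375 ms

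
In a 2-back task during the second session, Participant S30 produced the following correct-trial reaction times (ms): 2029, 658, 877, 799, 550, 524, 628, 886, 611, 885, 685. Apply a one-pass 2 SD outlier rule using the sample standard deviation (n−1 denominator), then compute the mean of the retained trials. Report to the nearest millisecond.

n = 11, ΣRT = 9132, M = 830.182
Σ(x−M)² = 1758341.64; s = √(1758341.64/10) = 419.326
Cutoffs: 830.182 ± 2·419.326 → [-8.5, 1668.8]
Outside: 2029 → excluded.
Retained (n=10): Σ = 7103, mean = 7103/10 = 710.300

710 ms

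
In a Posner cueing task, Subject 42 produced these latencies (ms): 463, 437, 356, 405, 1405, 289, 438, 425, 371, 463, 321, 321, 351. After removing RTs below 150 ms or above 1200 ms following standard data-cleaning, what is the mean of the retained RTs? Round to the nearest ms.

387 ms

Excluded: 1405
Retained (n=12): Σ = 4640
Mean = 4640/12 = 386.6667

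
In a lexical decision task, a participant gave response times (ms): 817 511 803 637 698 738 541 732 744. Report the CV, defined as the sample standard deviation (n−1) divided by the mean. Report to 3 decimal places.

0.156

n = 9, Σ = 6221, M = 691.2222
Σ(x−M)² = 92983.556; s = √(92983.556/8) = 107.8098
CV = 107.8098 / 691.2222 = 0.15597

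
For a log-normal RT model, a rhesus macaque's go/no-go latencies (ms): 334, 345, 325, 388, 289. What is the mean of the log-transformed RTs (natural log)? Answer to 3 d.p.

5.813

ln(RT): 5.8111, 5.8435, 5.7838, 5.9610, 5.6664
Σ ln(RT) = 29.0659
Mean = 29.0659/5 = 5.81319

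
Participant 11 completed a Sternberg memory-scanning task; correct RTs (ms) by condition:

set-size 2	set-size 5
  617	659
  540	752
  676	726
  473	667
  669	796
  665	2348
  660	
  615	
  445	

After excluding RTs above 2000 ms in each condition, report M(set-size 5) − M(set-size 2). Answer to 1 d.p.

set-size 5: exclude 2348
M(set-size 2) = 5360/9 = 595.556
M(set-size 5) = 3600/5 = 720.000
Difference = 720.000 − 595.556 = 124.444 ms

124.4 ms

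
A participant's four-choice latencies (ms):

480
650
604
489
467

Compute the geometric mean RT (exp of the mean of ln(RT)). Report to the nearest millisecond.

ln(RT): 6.1738, 6.4770, 6.4036, 6.1924, 6.1463
Mean ln(RT) = 31.3930/5 = 6.27860
Geometric mean = exp(6.27860) = 533.04 ms

533 ms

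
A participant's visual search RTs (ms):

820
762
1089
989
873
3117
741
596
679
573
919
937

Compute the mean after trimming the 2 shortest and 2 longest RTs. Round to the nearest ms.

Sorted: 573, 596, 679, 741, 762, 820, 873, 919, 937, 989, 1089, 3117
Drop lowest 2 (573, 596) and highest 2 (1089, 3117)
Remaining (n=8): Σ = 6720, mean = 6720/8 = 840.000

840 ms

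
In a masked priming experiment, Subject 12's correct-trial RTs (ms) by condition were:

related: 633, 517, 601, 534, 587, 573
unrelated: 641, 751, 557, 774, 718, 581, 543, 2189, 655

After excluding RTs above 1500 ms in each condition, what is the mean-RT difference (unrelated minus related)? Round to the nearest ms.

unrelated: exclude 2189
M(related) = 3445/6 = 574.167
M(unrelated) = 5220/8 = 652.500
Difference = 652.500 − 574.167 = 78.333 ms

78 ms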